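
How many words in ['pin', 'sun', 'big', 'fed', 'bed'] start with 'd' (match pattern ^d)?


Pattern ^d anchors to start of word. Check which words begin with 'd':
  'pin' -> no
  'sun' -> no
  'big' -> no
  'fed' -> no
  'bed' -> no
Matching words: []
Count: 0

0


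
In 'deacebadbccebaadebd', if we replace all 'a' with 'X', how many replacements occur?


re.sub('a', 'X', text) replaces every occurrence of 'a' with 'X'.
Text: 'deacebadbccebaadebd'
Scanning for 'a':
  pos 2: 'a' -> replacement #1
  pos 6: 'a' -> replacement #2
  pos 13: 'a' -> replacement #3
  pos 14: 'a' -> replacement #4
Total replacements: 4

4


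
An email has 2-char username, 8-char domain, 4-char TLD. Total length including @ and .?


An email address has format: username@domain.tld
Username length: 2
'@' character: 1
Domain length: 8
'.' character: 1
TLD length: 4
Total = 2 + 1 + 8 + 1 + 4 = 16

16


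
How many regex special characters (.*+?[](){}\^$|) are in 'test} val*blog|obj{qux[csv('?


Regex special characters are: . * + ? [ ] ( ) { } \ ^ $ |
Scanning 'test} val*blog|obj{qux[csv(':
  pos 4: '}' -> SPECIAL
  pos 9: '*' -> SPECIAL
  pos 14: '|' -> SPECIAL
  pos 18: '{' -> SPECIAL
  pos 22: '[' -> SPECIAL
  pos 26: '(' -> SPECIAL
Special chars found: ['}', '*', '|', '{', '[', '(']
Total: 6

6


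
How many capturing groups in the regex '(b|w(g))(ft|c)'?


To count capturing groups, count each '(' that starts a group.
Pattern: '(b|w(g))(ft|c)'
Walking through the pattern:
  Position 0: '(' -> group #1
  Position 4: '(' -> group #2
  Position 8: '(' -> group #3
Total capturing groups: 3

3


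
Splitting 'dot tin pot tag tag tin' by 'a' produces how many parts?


Splitting by 'a' breaks the string at each occurrence of the separator.
Text: 'dot tin pot tag tag tin'
Parts after split:
  Part 1: 'dot tin pot t'
  Part 2: 'g t'
  Part 3: 'g tin'
Total parts: 3

3


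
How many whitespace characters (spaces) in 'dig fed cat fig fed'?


\s matches whitespace characters (spaces, tabs, etc.).
Text: 'dig fed cat fig fed'
This text has 5 words separated by spaces.
Number of spaces = number of words - 1 = 5 - 1 = 4

4


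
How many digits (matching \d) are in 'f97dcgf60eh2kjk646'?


\d matches any digit 0-9.
Scanning 'f97dcgf60eh2kjk646':
  pos 1: '9' -> DIGIT
  pos 2: '7' -> DIGIT
  pos 7: '6' -> DIGIT
  pos 8: '0' -> DIGIT
  pos 11: '2' -> DIGIT
  pos 15: '6' -> DIGIT
  pos 16: '4' -> DIGIT
  pos 17: '6' -> DIGIT
Digits found: ['9', '7', '6', '0', '2', '6', '4', '6']
Total: 8

8


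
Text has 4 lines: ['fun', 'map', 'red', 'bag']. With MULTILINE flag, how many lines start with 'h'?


With MULTILINE flag, ^ matches the start of each line.
Lines: ['fun', 'map', 'red', 'bag']
Checking which lines start with 'h':
  Line 1: 'fun' -> no
  Line 2: 'map' -> no
  Line 3: 'red' -> no
  Line 4: 'bag' -> no
Matching lines: []
Count: 0

0


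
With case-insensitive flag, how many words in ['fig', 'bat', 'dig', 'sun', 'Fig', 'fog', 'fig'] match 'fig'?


Case-insensitive matching: compare each word's lowercase form to 'fig'.
  'fig' -> lower='fig' -> MATCH
  'bat' -> lower='bat' -> no
  'dig' -> lower='dig' -> no
  'sun' -> lower='sun' -> no
  'Fig' -> lower='fig' -> MATCH
  'fog' -> lower='fog' -> no
  'fig' -> lower='fig' -> MATCH
Matches: ['fig', 'Fig', 'fig']
Count: 3

3


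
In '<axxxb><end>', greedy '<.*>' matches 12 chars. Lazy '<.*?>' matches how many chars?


Greedy '<.*>' tries to match as MUCH as possible.
Lazy '<.*?>' tries to match as LITTLE as possible.

String: '<axxxb><end>'
Greedy '<.*>' starts at first '<' and extends to the LAST '>': '<axxxb><end>' (12 chars)
Lazy '<.*?>' starts at first '<' and stops at the FIRST '>': '<axxxb>' (7 chars)

7


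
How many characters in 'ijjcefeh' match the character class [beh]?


Character class [beh] matches any of: {b, e, h}
Scanning string 'ijjcefeh' character by character:
  pos 0: 'i' -> no
  pos 1: 'j' -> no
  pos 2: 'j' -> no
  pos 3: 'c' -> no
  pos 4: 'e' -> MATCH
  pos 5: 'f' -> no
  pos 6: 'e' -> MATCH
  pos 7: 'h' -> MATCH
Total matches: 3

3


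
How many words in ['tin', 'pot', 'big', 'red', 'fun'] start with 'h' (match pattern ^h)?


Pattern ^h anchors to start of word. Check which words begin with 'h':
  'tin' -> no
  'pot' -> no
  'big' -> no
  'red' -> no
  'fun' -> no
Matching words: []
Count: 0

0


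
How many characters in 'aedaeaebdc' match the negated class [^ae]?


Negated class [^ae] matches any char NOT in {a, e}
Scanning 'aedaeaebdc':
  pos 0: 'a' -> no (excluded)
  pos 1: 'e' -> no (excluded)
  pos 2: 'd' -> MATCH
  pos 3: 'a' -> no (excluded)
  pos 4: 'e' -> no (excluded)
  pos 5: 'a' -> no (excluded)
  pos 6: 'e' -> no (excluded)
  pos 7: 'b' -> MATCH
  pos 8: 'd' -> MATCH
  pos 9: 'c' -> MATCH
Total matches: 4

4


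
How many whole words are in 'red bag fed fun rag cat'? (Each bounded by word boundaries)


Word boundaries (\b) mark the start/end of each word.
Text: 'red bag fed fun rag cat'
Splitting by whitespace:
  Word 1: 'red'
  Word 2: 'bag'
  Word 3: 'fed'
  Word 4: 'fun'
  Word 5: 'rag'
  Word 6: 'cat'
Total whole words: 6

6


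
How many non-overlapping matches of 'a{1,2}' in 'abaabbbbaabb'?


Pattern 'a{1,2}' matches between 1 and 2 consecutive a's (greedy).
String: 'abaabbbbaabb'
Finding runs of a's and applying greedy matching:
  Run at pos 0: 'a' (length 1)
  Run at pos 2: 'aa' (length 2)
  Run at pos 8: 'aa' (length 2)
Matches: ['a', 'aa', 'aa']
Count: 3

3


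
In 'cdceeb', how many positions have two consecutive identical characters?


Looking for consecutive identical characters in 'cdceeb':
  pos 0-1: 'c' vs 'd' -> different
  pos 1-2: 'd' vs 'c' -> different
  pos 2-3: 'c' vs 'e' -> different
  pos 3-4: 'e' vs 'e' -> MATCH ('ee')
  pos 4-5: 'e' vs 'b' -> different
Consecutive identical pairs: ['ee']
Count: 1

1


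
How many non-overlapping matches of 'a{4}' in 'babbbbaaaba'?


Pattern 'a{4}' matches exactly 4 consecutive a's (greedy, non-overlapping).
String: 'babbbbaaaba'
Scanning for runs of a's:
  Run at pos 1: 'a' (length 1) -> 0 match(es)
  Run at pos 6: 'aaa' (length 3) -> 0 match(es)
  Run at pos 10: 'a' (length 1) -> 0 match(es)
Matches found: []
Total: 0

0


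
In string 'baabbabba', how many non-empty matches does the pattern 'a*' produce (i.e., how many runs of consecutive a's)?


Pattern 'a*' matches zero or more a's. We want non-empty runs of consecutive a's.
String: 'baabbabba'
Walking through the string to find runs of a's:
  Run 1: positions 1-2 -> 'aa'
  Run 2: positions 5-5 -> 'a'
  Run 3: positions 8-8 -> 'a'
Non-empty runs found: ['aa', 'a', 'a']
Count: 3

3


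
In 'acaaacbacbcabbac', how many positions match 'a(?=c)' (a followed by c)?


Lookahead 'a(?=c)' matches 'a' only when followed by 'c'.
String: 'acaaacbacbcabbac'
Checking each position where char is 'a':
  pos 0: 'a' -> MATCH (next='c')
  pos 2: 'a' -> no (next='a')
  pos 3: 'a' -> no (next='a')
  pos 4: 'a' -> MATCH (next='c')
  pos 7: 'a' -> MATCH (next='c')
  pos 11: 'a' -> no (next='b')
  pos 14: 'a' -> MATCH (next='c')
Matching positions: [0, 4, 7, 14]
Count: 4

4


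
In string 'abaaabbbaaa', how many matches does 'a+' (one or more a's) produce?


Pattern 'a+' matches one or more consecutive a's.
String: 'abaaabbbaaa'
Scanning for runs of a:
  Match 1: 'a' (length 1)
  Match 2: 'aaa' (length 3)
  Match 3: 'aaa' (length 3)
Total matches: 3

3


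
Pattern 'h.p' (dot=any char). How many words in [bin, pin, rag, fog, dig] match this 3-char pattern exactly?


Pattern 'h.p' means: starts with 'h', any single char, ends with 'p'.
Checking each word (must be exactly 3 chars):
  'bin' (len=3): no
  'pin' (len=3): no
  'rag' (len=3): no
  'fog' (len=3): no
  'dig' (len=3): no
Matching words: []
Total: 0

0


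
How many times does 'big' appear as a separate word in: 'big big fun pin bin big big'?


Scanning each word for exact match 'big':
  Word 1: 'big' -> MATCH
  Word 2: 'big' -> MATCH
  Word 3: 'fun' -> no
  Word 4: 'pin' -> no
  Word 5: 'bin' -> no
  Word 6: 'big' -> MATCH
  Word 7: 'big' -> MATCH
Total matches: 4

4


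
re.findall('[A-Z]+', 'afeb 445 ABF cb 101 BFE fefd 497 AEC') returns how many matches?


Pattern '[A-Z]+' finds one or more uppercase letters.
Text: 'afeb 445 ABF cb 101 BFE fefd 497 AEC'
Scanning for matches:
  Match 1: 'ABF'
  Match 2: 'BFE'
  Match 3: 'AEC'
Total matches: 3

3


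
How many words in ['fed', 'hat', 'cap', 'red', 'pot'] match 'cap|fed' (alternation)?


Alternation 'cap|fed' matches either 'cap' or 'fed'.
Checking each word:
  'fed' -> MATCH
  'hat' -> no
  'cap' -> MATCH
  'red' -> no
  'pot' -> no
Matches: ['fed', 'cap']
Count: 2

2


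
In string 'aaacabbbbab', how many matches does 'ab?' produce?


Pattern 'ab?' matches 'a' optionally followed by 'b'.
String: 'aaacabbbbab'
Scanning left to right for 'a' then checking next char:
  Match 1: 'a' (a not followed by b)
  Match 2: 'a' (a not followed by b)
  Match 3: 'a' (a not followed by b)
  Match 4: 'ab' (a followed by b)
  Match 5: 'ab' (a followed by b)
Total matches: 5

5


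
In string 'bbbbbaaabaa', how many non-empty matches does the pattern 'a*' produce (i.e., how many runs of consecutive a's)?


Pattern 'a*' matches zero or more a's. We want non-empty runs of consecutive a's.
String: 'bbbbbaaabaa'
Walking through the string to find runs of a's:
  Run 1: positions 5-7 -> 'aaa'
  Run 2: positions 9-10 -> 'aa'
Non-empty runs found: ['aaa', 'aa']
Count: 2

2


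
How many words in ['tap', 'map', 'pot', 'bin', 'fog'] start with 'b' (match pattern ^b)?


Pattern ^b anchors to start of word. Check which words begin with 'b':
  'tap' -> no
  'map' -> no
  'pot' -> no
  'bin' -> MATCH (starts with 'b')
  'fog' -> no
Matching words: ['bin']
Count: 1

1


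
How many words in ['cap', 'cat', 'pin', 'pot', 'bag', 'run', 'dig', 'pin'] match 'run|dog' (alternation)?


Alternation 'run|dog' matches either 'run' or 'dog'.
Checking each word:
  'cap' -> no
  'cat' -> no
  'pin' -> no
  'pot' -> no
  'bag' -> no
  'run' -> MATCH
  'dig' -> no
  'pin' -> no
Matches: ['run']
Count: 1

1


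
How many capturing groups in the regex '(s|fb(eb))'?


To count capturing groups, count each '(' that starts a group.
Pattern: '(s|fb(eb))'
Walking through the pattern:
  Position 0: '(' -> group #1
  Position 5: '(' -> group #2
Total capturing groups: 2

2


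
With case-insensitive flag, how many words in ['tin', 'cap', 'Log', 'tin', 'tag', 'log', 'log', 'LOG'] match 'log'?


Case-insensitive matching: compare each word's lowercase form to 'log'.
  'tin' -> lower='tin' -> no
  'cap' -> lower='cap' -> no
  'Log' -> lower='log' -> MATCH
  'tin' -> lower='tin' -> no
  'tag' -> lower='tag' -> no
  'log' -> lower='log' -> MATCH
  'log' -> lower='log' -> MATCH
  'LOG' -> lower='log' -> MATCH
Matches: ['Log', 'log', 'log', 'LOG']
Count: 4

4


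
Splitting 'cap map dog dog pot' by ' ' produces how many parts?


Splitting by ' ' breaks the string at each occurrence of the separator.
Text: 'cap map dog dog pot'
Parts after split:
  Part 1: 'cap'
  Part 2: 'map'
  Part 3: 'dog'
  Part 4: 'dog'
  Part 5: 'pot'
Total parts: 5

5


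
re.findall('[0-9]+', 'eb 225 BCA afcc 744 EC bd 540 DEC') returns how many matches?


Pattern '[0-9]+' finds one or more digits.
Text: 'eb 225 BCA afcc 744 EC bd 540 DEC'
Scanning for matches:
  Match 1: '225'
  Match 2: '744'
  Match 3: '540'
Total matches: 3

3


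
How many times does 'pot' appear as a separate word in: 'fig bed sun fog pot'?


Scanning each word for exact match 'pot':
  Word 1: 'fig' -> no
  Word 2: 'bed' -> no
  Word 3: 'sun' -> no
  Word 4: 'fog' -> no
  Word 5: 'pot' -> MATCH
Total matches: 1

1


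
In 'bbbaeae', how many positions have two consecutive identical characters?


Looking for consecutive identical characters in 'bbbaeae':
  pos 0-1: 'b' vs 'b' -> MATCH ('bb')
  pos 1-2: 'b' vs 'b' -> MATCH ('bb')
  pos 2-3: 'b' vs 'a' -> different
  pos 3-4: 'a' vs 'e' -> different
  pos 4-5: 'e' vs 'a' -> different
  pos 5-6: 'a' vs 'e' -> different
Consecutive identical pairs: ['bb', 'bb']
Count: 2

2


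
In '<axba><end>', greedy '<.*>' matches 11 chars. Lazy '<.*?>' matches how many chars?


Greedy '<.*>' tries to match as MUCH as possible.
Lazy '<.*?>' tries to match as LITTLE as possible.

String: '<axba><end>'
Greedy '<.*>' starts at first '<' and extends to the LAST '>': '<axba><end>' (11 chars)
Lazy '<.*?>' starts at first '<' and stops at the FIRST '>': '<axba>' (6 chars)

6


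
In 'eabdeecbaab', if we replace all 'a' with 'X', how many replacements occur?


re.sub('a', 'X', text) replaces every occurrence of 'a' with 'X'.
Text: 'eabdeecbaab'
Scanning for 'a':
  pos 1: 'a' -> replacement #1
  pos 8: 'a' -> replacement #2
  pos 9: 'a' -> replacement #3
Total replacements: 3

3


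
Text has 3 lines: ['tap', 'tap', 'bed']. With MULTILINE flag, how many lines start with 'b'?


With MULTILINE flag, ^ matches the start of each line.
Lines: ['tap', 'tap', 'bed']
Checking which lines start with 'b':
  Line 1: 'tap' -> no
  Line 2: 'tap' -> no
  Line 3: 'bed' -> MATCH
Matching lines: ['bed']
Count: 1

1


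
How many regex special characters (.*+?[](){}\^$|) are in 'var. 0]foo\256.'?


Regex special characters are: . * + ? [ ] ( ) { } \ ^ $ |
Scanning 'var. 0]foo\256.':
  pos 3: '.' -> SPECIAL
  pos 6: ']' -> SPECIAL
  pos 10: '\' -> SPECIAL
  pos 14: '.' -> SPECIAL
Special chars found: ['.', ']', '\\', '.']
Total: 4

4


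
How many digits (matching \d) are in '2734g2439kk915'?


\d matches any digit 0-9.
Scanning '2734g2439kk915':
  pos 0: '2' -> DIGIT
  pos 1: '7' -> DIGIT
  pos 2: '3' -> DIGIT
  pos 3: '4' -> DIGIT
  pos 5: '2' -> DIGIT
  pos 6: '4' -> DIGIT
  pos 7: '3' -> DIGIT
  pos 8: '9' -> DIGIT
  pos 11: '9' -> DIGIT
  pos 12: '1' -> DIGIT
  pos 13: '5' -> DIGIT
Digits found: ['2', '7', '3', '4', '2', '4', '3', '9', '9', '1', '5']
Total: 11

11


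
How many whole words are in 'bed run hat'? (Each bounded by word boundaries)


Word boundaries (\b) mark the start/end of each word.
Text: 'bed run hat'
Splitting by whitespace:
  Word 1: 'bed'
  Word 2: 'run'
  Word 3: 'hat'
Total whole words: 3

3


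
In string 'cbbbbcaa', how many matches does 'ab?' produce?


Pattern 'ab?' matches 'a' optionally followed by 'b'.
String: 'cbbbbcaa'
Scanning left to right for 'a' then checking next char:
  Match 1: 'a' (a not followed by b)
  Match 2: 'a' (a not followed by b)
Total matches: 2

2


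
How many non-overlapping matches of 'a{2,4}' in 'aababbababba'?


Pattern 'a{2,4}' matches between 2 and 4 consecutive a's (greedy).
String: 'aababbababba'
Finding runs of a's and applying greedy matching:
  Run at pos 0: 'aa' (length 2)
  Run at pos 3: 'a' (length 1)
  Run at pos 6: 'a' (length 1)
  Run at pos 8: 'a' (length 1)
  Run at pos 11: 'a' (length 1)
Matches: ['aa']
Count: 1

1


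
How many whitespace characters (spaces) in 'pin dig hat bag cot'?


\s matches whitespace characters (spaces, tabs, etc.).
Text: 'pin dig hat bag cot'
This text has 5 words separated by spaces.
Number of spaces = number of words - 1 = 5 - 1 = 4

4


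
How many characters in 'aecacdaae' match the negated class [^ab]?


Negated class [^ab] matches any char NOT in {a, b}
Scanning 'aecacdaae':
  pos 0: 'a' -> no (excluded)
  pos 1: 'e' -> MATCH
  pos 2: 'c' -> MATCH
  pos 3: 'a' -> no (excluded)
  pos 4: 'c' -> MATCH
  pos 5: 'd' -> MATCH
  pos 6: 'a' -> no (excluded)
  pos 7: 'a' -> no (excluded)
  pos 8: 'e' -> MATCH
Total matches: 5

5


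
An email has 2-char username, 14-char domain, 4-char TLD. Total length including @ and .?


An email address has format: username@domain.tld
Username length: 2
'@' character: 1
Domain length: 14
'.' character: 1
TLD length: 4
Total = 2 + 1 + 14 + 1 + 4 = 22

22


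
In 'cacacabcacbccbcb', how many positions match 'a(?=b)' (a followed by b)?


Lookahead 'a(?=b)' matches 'a' only when followed by 'b'.
String: 'cacacabcacbccbcb'
Checking each position where char is 'a':
  pos 1: 'a' -> no (next='c')
  pos 3: 'a' -> no (next='c')
  pos 5: 'a' -> MATCH (next='b')
  pos 8: 'a' -> no (next='c')
Matching positions: [5]
Count: 1

1


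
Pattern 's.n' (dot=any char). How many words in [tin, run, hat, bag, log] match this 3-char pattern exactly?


Pattern 's.n' means: starts with 's', any single char, ends with 'n'.
Checking each word (must be exactly 3 chars):
  'tin' (len=3): no
  'run' (len=3): no
  'hat' (len=3): no
  'bag' (len=3): no
  'log' (len=3): no
Matching words: []
Total: 0

0


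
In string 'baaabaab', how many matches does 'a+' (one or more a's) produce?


Pattern 'a+' matches one or more consecutive a's.
String: 'baaabaab'
Scanning for runs of a:
  Match 1: 'aaa' (length 3)
  Match 2: 'aa' (length 2)
Total matches: 2

2


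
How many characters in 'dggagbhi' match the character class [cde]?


Character class [cde] matches any of: {c, d, e}
Scanning string 'dggagbhi' character by character:
  pos 0: 'd' -> MATCH
  pos 1: 'g' -> no
  pos 2: 'g' -> no
  pos 3: 'a' -> no
  pos 4: 'g' -> no
  pos 5: 'b' -> no
  pos 6: 'h' -> no
  pos 7: 'i' -> no
Total matches: 1

1


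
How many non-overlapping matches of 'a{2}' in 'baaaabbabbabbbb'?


Pattern 'a{2}' matches exactly 2 consecutive a's (greedy, non-overlapping).
String: 'baaaabbabbabbbb'
Scanning for runs of a's:
  Run at pos 1: 'aaaa' (length 4) -> 2 match(es)
  Run at pos 7: 'a' (length 1) -> 0 match(es)
  Run at pos 10: 'a' (length 1) -> 0 match(es)
Matches found: ['aa', 'aa']
Total: 2

2


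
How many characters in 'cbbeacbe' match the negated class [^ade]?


Negated class [^ade] matches any char NOT in {a, d, e}
Scanning 'cbbeacbe':
  pos 0: 'c' -> MATCH
  pos 1: 'b' -> MATCH
  pos 2: 'b' -> MATCH
  pos 3: 'e' -> no (excluded)
  pos 4: 'a' -> no (excluded)
  pos 5: 'c' -> MATCH
  pos 6: 'b' -> MATCH
  pos 7: 'e' -> no (excluded)
Total matches: 5

5


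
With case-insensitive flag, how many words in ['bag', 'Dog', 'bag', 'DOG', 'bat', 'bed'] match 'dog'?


Case-insensitive matching: compare each word's lowercase form to 'dog'.
  'bag' -> lower='bag' -> no
  'Dog' -> lower='dog' -> MATCH
  'bag' -> lower='bag' -> no
  'DOG' -> lower='dog' -> MATCH
  'bat' -> lower='bat' -> no
  'bed' -> lower='bed' -> no
Matches: ['Dog', 'DOG']
Count: 2

2


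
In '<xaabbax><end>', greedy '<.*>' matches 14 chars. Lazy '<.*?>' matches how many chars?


Greedy '<.*>' tries to match as MUCH as possible.
Lazy '<.*?>' tries to match as LITTLE as possible.

String: '<xaabbax><end>'
Greedy '<.*>' starts at first '<' and extends to the LAST '>': '<xaabbax><end>' (14 chars)
Lazy '<.*?>' starts at first '<' and stops at the FIRST '>': '<xaabbax>' (9 chars)

9


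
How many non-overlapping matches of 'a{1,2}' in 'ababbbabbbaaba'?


Pattern 'a{1,2}' matches between 1 and 2 consecutive a's (greedy).
String: 'ababbbabbbaaba'
Finding runs of a's and applying greedy matching:
  Run at pos 0: 'a' (length 1)
  Run at pos 2: 'a' (length 1)
  Run at pos 6: 'a' (length 1)
  Run at pos 10: 'aa' (length 2)
  Run at pos 13: 'a' (length 1)
Matches: ['a', 'a', 'a', 'aa', 'a']
Count: 5

5


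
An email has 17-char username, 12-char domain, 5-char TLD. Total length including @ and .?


An email address has format: username@domain.tld
Username length: 17
'@' character: 1
Domain length: 12
'.' character: 1
TLD length: 5
Total = 17 + 1 + 12 + 1 + 5 = 36

36


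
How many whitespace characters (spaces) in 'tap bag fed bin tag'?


\s matches whitespace characters (spaces, tabs, etc.).
Text: 'tap bag fed bin tag'
This text has 5 words separated by spaces.
Number of spaces = number of words - 1 = 5 - 1 = 4

4


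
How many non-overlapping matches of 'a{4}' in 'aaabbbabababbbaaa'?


Pattern 'a{4}' matches exactly 4 consecutive a's (greedy, non-overlapping).
String: 'aaabbbabababbbaaa'
Scanning for runs of a's:
  Run at pos 0: 'aaa' (length 3) -> 0 match(es)
  Run at pos 6: 'a' (length 1) -> 0 match(es)
  Run at pos 8: 'a' (length 1) -> 0 match(es)
  Run at pos 10: 'a' (length 1) -> 0 match(es)
  Run at pos 14: 'aaa' (length 3) -> 0 match(es)
Matches found: []
Total: 0

0


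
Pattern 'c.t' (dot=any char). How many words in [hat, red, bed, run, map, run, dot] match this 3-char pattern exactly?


Pattern 'c.t' means: starts with 'c', any single char, ends with 't'.
Checking each word (must be exactly 3 chars):
  'hat' (len=3): no
  'red' (len=3): no
  'bed' (len=3): no
  'run' (len=3): no
  'map' (len=3): no
  'run' (len=3): no
  'dot' (len=3): no
Matching words: []
Total: 0

0


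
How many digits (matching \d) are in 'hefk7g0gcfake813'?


\d matches any digit 0-9.
Scanning 'hefk7g0gcfake813':
  pos 4: '7' -> DIGIT
  pos 6: '0' -> DIGIT
  pos 13: '8' -> DIGIT
  pos 14: '1' -> DIGIT
  pos 15: '3' -> DIGIT
Digits found: ['7', '0', '8', '1', '3']
Total: 5

5


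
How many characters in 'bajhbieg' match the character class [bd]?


Character class [bd] matches any of: {b, d}
Scanning string 'bajhbieg' character by character:
  pos 0: 'b' -> MATCH
  pos 1: 'a' -> no
  pos 2: 'j' -> no
  pos 3: 'h' -> no
  pos 4: 'b' -> MATCH
  pos 5: 'i' -> no
  pos 6: 'e' -> no
  pos 7: 'g' -> no
Total matches: 2

2


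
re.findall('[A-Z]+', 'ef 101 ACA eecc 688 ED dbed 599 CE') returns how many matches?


Pattern '[A-Z]+' finds one or more uppercase letters.
Text: 'ef 101 ACA eecc 688 ED dbed 599 CE'
Scanning for matches:
  Match 1: 'ACA'
  Match 2: 'ED'
  Match 3: 'CE'
Total matches: 3

3


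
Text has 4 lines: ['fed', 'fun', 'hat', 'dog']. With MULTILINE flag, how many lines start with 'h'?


With MULTILINE flag, ^ matches the start of each line.
Lines: ['fed', 'fun', 'hat', 'dog']
Checking which lines start with 'h':
  Line 1: 'fed' -> no
  Line 2: 'fun' -> no
  Line 3: 'hat' -> MATCH
  Line 4: 'dog' -> no
Matching lines: ['hat']
Count: 1

1


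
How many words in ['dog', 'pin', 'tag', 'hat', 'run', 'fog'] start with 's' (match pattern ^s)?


Pattern ^s anchors to start of word. Check which words begin with 's':
  'dog' -> no
  'pin' -> no
  'tag' -> no
  'hat' -> no
  'run' -> no
  'fog' -> no
Matching words: []
Count: 0

0


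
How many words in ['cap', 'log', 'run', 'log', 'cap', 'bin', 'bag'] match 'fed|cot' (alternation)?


Alternation 'fed|cot' matches either 'fed' or 'cot'.
Checking each word:
  'cap' -> no
  'log' -> no
  'run' -> no
  'log' -> no
  'cap' -> no
  'bin' -> no
  'bag' -> no
Matches: []
Count: 0

0


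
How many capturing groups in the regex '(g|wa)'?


To count capturing groups, count each '(' that starts a group.
Pattern: '(g|wa)'
Walking through the pattern:
  Position 0: '(' -> group #1
Total capturing groups: 1

1


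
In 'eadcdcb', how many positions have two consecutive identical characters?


Looking for consecutive identical characters in 'eadcdcb':
  pos 0-1: 'e' vs 'a' -> different
  pos 1-2: 'a' vs 'd' -> different
  pos 2-3: 'd' vs 'c' -> different
  pos 3-4: 'c' vs 'd' -> different
  pos 4-5: 'd' vs 'c' -> different
  pos 5-6: 'c' vs 'b' -> different
Consecutive identical pairs: []
Count: 0

0


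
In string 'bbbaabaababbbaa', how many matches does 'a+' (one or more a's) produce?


Pattern 'a+' matches one or more consecutive a's.
String: 'bbbaabaababbbaa'
Scanning for runs of a:
  Match 1: 'aa' (length 2)
  Match 2: 'aa' (length 2)
  Match 3: 'a' (length 1)
  Match 4: 'aa' (length 2)
Total matches: 4

4


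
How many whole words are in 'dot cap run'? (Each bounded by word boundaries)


Word boundaries (\b) mark the start/end of each word.
Text: 'dot cap run'
Splitting by whitespace:
  Word 1: 'dot'
  Word 2: 'cap'
  Word 3: 'run'
Total whole words: 3

3


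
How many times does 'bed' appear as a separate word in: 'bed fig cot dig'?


Scanning each word for exact match 'bed':
  Word 1: 'bed' -> MATCH
  Word 2: 'fig' -> no
  Word 3: 'cot' -> no
  Word 4: 'dig' -> no
Total matches: 1

1


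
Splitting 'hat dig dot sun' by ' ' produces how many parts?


Splitting by ' ' breaks the string at each occurrence of the separator.
Text: 'hat dig dot sun'
Parts after split:
  Part 1: 'hat'
  Part 2: 'dig'
  Part 3: 'dot'
  Part 4: 'sun'
Total parts: 4

4


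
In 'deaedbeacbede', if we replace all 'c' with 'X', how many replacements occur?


re.sub('c', 'X', text) replaces every occurrence of 'c' with 'X'.
Text: 'deaedbeacbede'
Scanning for 'c':
  pos 8: 'c' -> replacement #1
Total replacements: 1

1


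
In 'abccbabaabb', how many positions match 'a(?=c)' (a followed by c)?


Lookahead 'a(?=c)' matches 'a' only when followed by 'c'.
String: 'abccbabaabb'
Checking each position where char is 'a':
  pos 0: 'a' -> no (next='b')
  pos 5: 'a' -> no (next='b')
  pos 7: 'a' -> no (next='a')
  pos 8: 'a' -> no (next='b')
Matching positions: []
Count: 0

0


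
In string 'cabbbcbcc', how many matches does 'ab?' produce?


Pattern 'ab?' matches 'a' optionally followed by 'b'.
String: 'cabbbcbcc'
Scanning left to right for 'a' then checking next char:
  Match 1: 'ab' (a followed by b)
Total matches: 1

1


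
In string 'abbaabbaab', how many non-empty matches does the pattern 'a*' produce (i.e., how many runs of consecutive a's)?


Pattern 'a*' matches zero or more a's. We want non-empty runs of consecutive a's.
String: 'abbaabbaab'
Walking through the string to find runs of a's:
  Run 1: positions 0-0 -> 'a'
  Run 2: positions 3-4 -> 'aa'
  Run 3: positions 7-8 -> 'aa'
Non-empty runs found: ['a', 'aa', 'aa']
Count: 3

3


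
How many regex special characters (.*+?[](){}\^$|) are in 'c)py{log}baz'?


Regex special characters are: . * + ? [ ] ( ) { } \ ^ $ |
Scanning 'c)py{log}baz':
  pos 1: ')' -> SPECIAL
  pos 4: '{' -> SPECIAL
  pos 8: '}' -> SPECIAL
Special chars found: [')', '{', '}']
Total: 3

3


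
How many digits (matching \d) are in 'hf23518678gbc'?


\d matches any digit 0-9.
Scanning 'hf23518678gbc':
  pos 2: '2' -> DIGIT
  pos 3: '3' -> DIGIT
  pos 4: '5' -> DIGIT
  pos 5: '1' -> DIGIT
  pos 6: '8' -> DIGIT
  pos 7: '6' -> DIGIT
  pos 8: '7' -> DIGIT
  pos 9: '8' -> DIGIT
Digits found: ['2', '3', '5', '1', '8', '6', '7', '8']
Total: 8

8


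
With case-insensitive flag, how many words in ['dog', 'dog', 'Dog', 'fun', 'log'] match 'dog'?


Case-insensitive matching: compare each word's lowercase form to 'dog'.
  'dog' -> lower='dog' -> MATCH
  'dog' -> lower='dog' -> MATCH
  'Dog' -> lower='dog' -> MATCH
  'fun' -> lower='fun' -> no
  'log' -> lower='log' -> no
Matches: ['dog', 'dog', 'Dog']
Count: 3

3


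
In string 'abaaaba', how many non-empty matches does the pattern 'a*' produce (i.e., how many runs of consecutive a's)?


Pattern 'a*' matches zero or more a's. We want non-empty runs of consecutive a's.
String: 'abaaaba'
Walking through the string to find runs of a's:
  Run 1: positions 0-0 -> 'a'
  Run 2: positions 2-4 -> 'aaa'
  Run 3: positions 6-6 -> 'a'
Non-empty runs found: ['a', 'aaa', 'a']
Count: 3

3


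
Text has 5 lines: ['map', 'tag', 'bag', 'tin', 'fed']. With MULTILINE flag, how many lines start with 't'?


With MULTILINE flag, ^ matches the start of each line.
Lines: ['map', 'tag', 'bag', 'tin', 'fed']
Checking which lines start with 't':
  Line 1: 'map' -> no
  Line 2: 'tag' -> MATCH
  Line 3: 'bag' -> no
  Line 4: 'tin' -> MATCH
  Line 5: 'fed' -> no
Matching lines: ['tag', 'tin']
Count: 2

2


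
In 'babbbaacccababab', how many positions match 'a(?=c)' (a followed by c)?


Lookahead 'a(?=c)' matches 'a' only when followed by 'c'.
String: 'babbbaacccababab'
Checking each position where char is 'a':
  pos 1: 'a' -> no (next='b')
  pos 5: 'a' -> no (next='a')
  pos 6: 'a' -> MATCH (next='c')
  pos 10: 'a' -> no (next='b')
  pos 12: 'a' -> no (next='b')
  pos 14: 'a' -> no (next='b')
Matching positions: [6]
Count: 1

1


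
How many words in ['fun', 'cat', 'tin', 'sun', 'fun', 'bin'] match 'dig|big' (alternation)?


Alternation 'dig|big' matches either 'dig' or 'big'.
Checking each word:
  'fun' -> no
  'cat' -> no
  'tin' -> no
  'sun' -> no
  'fun' -> no
  'bin' -> no
Matches: []
Count: 0

0


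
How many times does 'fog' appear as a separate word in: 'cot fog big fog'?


Scanning each word for exact match 'fog':
  Word 1: 'cot' -> no
  Word 2: 'fog' -> MATCH
  Word 3: 'big' -> no
  Word 4: 'fog' -> MATCH
Total matches: 2

2


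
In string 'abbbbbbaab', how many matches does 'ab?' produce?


Pattern 'ab?' matches 'a' optionally followed by 'b'.
String: 'abbbbbbaab'
Scanning left to right for 'a' then checking next char:
  Match 1: 'ab' (a followed by b)
  Match 2: 'a' (a not followed by b)
  Match 3: 'ab' (a followed by b)
Total matches: 3

3


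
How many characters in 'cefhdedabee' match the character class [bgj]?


Character class [bgj] matches any of: {b, g, j}
Scanning string 'cefhdedabee' character by character:
  pos 0: 'c' -> no
  pos 1: 'e' -> no
  pos 2: 'f' -> no
  pos 3: 'h' -> no
  pos 4: 'd' -> no
  pos 5: 'e' -> no
  pos 6: 'd' -> no
  pos 7: 'a' -> no
  pos 8: 'b' -> MATCH
  pos 9: 'e' -> no
  pos 10: 'e' -> no
Total matches: 1

1


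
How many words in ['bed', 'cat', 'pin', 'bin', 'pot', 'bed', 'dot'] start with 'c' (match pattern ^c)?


Pattern ^c anchors to start of word. Check which words begin with 'c':
  'bed' -> no
  'cat' -> MATCH (starts with 'c')
  'pin' -> no
  'bin' -> no
  'pot' -> no
  'bed' -> no
  'dot' -> no
Matching words: ['cat']
Count: 1

1


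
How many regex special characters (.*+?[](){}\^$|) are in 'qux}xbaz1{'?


Regex special characters are: . * + ? [ ] ( ) { } \ ^ $ |
Scanning 'qux}xbaz1{':
  pos 3: '}' -> SPECIAL
  pos 9: '{' -> SPECIAL
Special chars found: ['}', '{']
Total: 2

2


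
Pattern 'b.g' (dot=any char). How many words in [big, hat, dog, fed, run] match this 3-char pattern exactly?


Pattern 'b.g' means: starts with 'b', any single char, ends with 'g'.
Checking each word (must be exactly 3 chars):
  'big' (len=3): MATCH
  'hat' (len=3): no
  'dog' (len=3): no
  'fed' (len=3): no
  'run' (len=3): no
Matching words: ['big']
Total: 1

1


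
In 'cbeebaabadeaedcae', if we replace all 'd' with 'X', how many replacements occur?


re.sub('d', 'X', text) replaces every occurrence of 'd' with 'X'.
Text: 'cbeebaabadeaedcae'
Scanning for 'd':
  pos 9: 'd' -> replacement #1
  pos 13: 'd' -> replacement #2
Total replacements: 2

2


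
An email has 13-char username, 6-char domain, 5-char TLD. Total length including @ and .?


An email address has format: username@domain.tld
Username length: 13
'@' character: 1
Domain length: 6
'.' character: 1
TLD length: 5
Total = 13 + 1 + 6 + 1 + 5 = 26

26


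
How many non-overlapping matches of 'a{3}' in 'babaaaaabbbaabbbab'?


Pattern 'a{3}' matches exactly 3 consecutive a's (greedy, non-overlapping).
String: 'babaaaaabbbaabbbab'
Scanning for runs of a's:
  Run at pos 1: 'a' (length 1) -> 0 match(es)
  Run at pos 3: 'aaaaa' (length 5) -> 1 match(es)
  Run at pos 11: 'aa' (length 2) -> 0 match(es)
  Run at pos 16: 'a' (length 1) -> 0 match(es)
Matches found: ['aaa']
Total: 1

1


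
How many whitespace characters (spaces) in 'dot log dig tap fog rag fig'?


\s matches whitespace characters (spaces, tabs, etc.).
Text: 'dot log dig tap fog rag fig'
This text has 7 words separated by spaces.
Number of spaces = number of words - 1 = 7 - 1 = 6

6


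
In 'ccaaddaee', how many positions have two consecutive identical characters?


Looking for consecutive identical characters in 'ccaaddaee':
  pos 0-1: 'c' vs 'c' -> MATCH ('cc')
  pos 1-2: 'c' vs 'a' -> different
  pos 2-3: 'a' vs 'a' -> MATCH ('aa')
  pos 3-4: 'a' vs 'd' -> different
  pos 4-5: 'd' vs 'd' -> MATCH ('dd')
  pos 5-6: 'd' vs 'a' -> different
  pos 6-7: 'a' vs 'e' -> different
  pos 7-8: 'e' vs 'e' -> MATCH ('ee')
Consecutive identical pairs: ['cc', 'aa', 'dd', 'ee']
Count: 4

4


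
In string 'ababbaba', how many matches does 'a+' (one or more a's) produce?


Pattern 'a+' matches one or more consecutive a's.
String: 'ababbaba'
Scanning for runs of a:
  Match 1: 'a' (length 1)
  Match 2: 'a' (length 1)
  Match 3: 'a' (length 1)
  Match 4: 'a' (length 1)
Total matches: 4

4


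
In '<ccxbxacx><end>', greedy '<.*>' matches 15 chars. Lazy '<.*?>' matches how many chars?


Greedy '<.*>' tries to match as MUCH as possible.
Lazy '<.*?>' tries to match as LITTLE as possible.

String: '<ccxbxacx><end>'
Greedy '<.*>' starts at first '<' and extends to the LAST '>': '<ccxbxacx><end>' (15 chars)
Lazy '<.*?>' starts at first '<' and stops at the FIRST '>': '<ccxbxacx>' (10 chars)

10


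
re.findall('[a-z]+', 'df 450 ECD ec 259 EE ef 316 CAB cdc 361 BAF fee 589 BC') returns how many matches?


Pattern '[a-z]+' finds one or more lowercase letters.
Text: 'df 450 ECD ec 259 EE ef 316 CAB cdc 361 BAF fee 589 BC'
Scanning for matches:
  Match 1: 'df'
  Match 2: 'ec'
  Match 3: 'ef'
  Match 4: 'cdc'
  Match 5: 'fee'
Total matches: 5

5


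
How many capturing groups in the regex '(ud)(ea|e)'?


To count capturing groups, count each '(' that starts a group.
Pattern: '(ud)(ea|e)'
Walking through the pattern:
  Position 0: '(' -> group #1
  Position 4: '(' -> group #2
Total capturing groups: 2

2


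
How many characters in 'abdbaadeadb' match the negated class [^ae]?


Negated class [^ae] matches any char NOT in {a, e}
Scanning 'abdbaadeadb':
  pos 0: 'a' -> no (excluded)
  pos 1: 'b' -> MATCH
  pos 2: 'd' -> MATCH
  pos 3: 'b' -> MATCH
  pos 4: 'a' -> no (excluded)
  pos 5: 'a' -> no (excluded)
  pos 6: 'd' -> MATCH
  pos 7: 'e' -> no (excluded)
  pos 8: 'a' -> no (excluded)
  pos 9: 'd' -> MATCH
  pos 10: 'b' -> MATCH
Total matches: 6

6


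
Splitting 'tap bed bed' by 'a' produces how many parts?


Splitting by 'a' breaks the string at each occurrence of the separator.
Text: 'tap bed bed'
Parts after split:
  Part 1: 't'
  Part 2: 'p bed bed'
Total parts: 2

2


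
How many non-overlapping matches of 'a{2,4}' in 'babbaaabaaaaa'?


Pattern 'a{2,4}' matches between 2 and 4 consecutive a's (greedy).
String: 'babbaaabaaaaa'
Finding runs of a's and applying greedy matching:
  Run at pos 1: 'a' (length 1)
  Run at pos 4: 'aaa' (length 3)
  Run at pos 8: 'aaaaa' (length 5)
Matches: ['aaa', 'aaaa']
Count: 2

2


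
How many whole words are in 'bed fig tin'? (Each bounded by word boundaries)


Word boundaries (\b) mark the start/end of each word.
Text: 'bed fig tin'
Splitting by whitespace:
  Word 1: 'bed'
  Word 2: 'fig'
  Word 3: 'tin'
Total whole words: 3

3


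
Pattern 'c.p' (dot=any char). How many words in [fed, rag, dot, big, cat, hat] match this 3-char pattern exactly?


Pattern 'c.p' means: starts with 'c', any single char, ends with 'p'.
Checking each word (must be exactly 3 chars):
  'fed' (len=3): no
  'rag' (len=3): no
  'dot' (len=3): no
  'big' (len=3): no
  'cat' (len=3): no
  'hat' (len=3): no
Matching words: []
Total: 0

0


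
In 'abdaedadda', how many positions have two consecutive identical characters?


Looking for consecutive identical characters in 'abdaedadda':
  pos 0-1: 'a' vs 'b' -> different
  pos 1-2: 'b' vs 'd' -> different
  pos 2-3: 'd' vs 'a' -> different
  pos 3-4: 'a' vs 'e' -> different
  pos 4-5: 'e' vs 'd' -> different
  pos 5-6: 'd' vs 'a' -> different
  pos 6-7: 'a' vs 'd' -> different
  pos 7-8: 'd' vs 'd' -> MATCH ('dd')
  pos 8-9: 'd' vs 'a' -> different
Consecutive identical pairs: ['dd']
Count: 1

1


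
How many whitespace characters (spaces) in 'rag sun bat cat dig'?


\s matches whitespace characters (spaces, tabs, etc.).
Text: 'rag sun bat cat dig'
This text has 5 words separated by spaces.
Number of spaces = number of words - 1 = 5 - 1 = 4

4


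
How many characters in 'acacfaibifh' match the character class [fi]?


Character class [fi] matches any of: {f, i}
Scanning string 'acacfaibifh' character by character:
  pos 0: 'a' -> no
  pos 1: 'c' -> no
  pos 2: 'a' -> no
  pos 3: 'c' -> no
  pos 4: 'f' -> MATCH
  pos 5: 'a' -> no
  pos 6: 'i' -> MATCH
  pos 7: 'b' -> no
  pos 8: 'i' -> MATCH
  pos 9: 'f' -> MATCH
  pos 10: 'h' -> no
Total matches: 4

4


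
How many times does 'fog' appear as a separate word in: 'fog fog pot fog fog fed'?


Scanning each word for exact match 'fog':
  Word 1: 'fog' -> MATCH
  Word 2: 'fog' -> MATCH
  Word 3: 'pot' -> no
  Word 4: 'fog' -> MATCH
  Word 5: 'fog' -> MATCH
  Word 6: 'fed' -> no
Total matches: 4

4


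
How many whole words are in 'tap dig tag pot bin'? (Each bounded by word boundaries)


Word boundaries (\b) mark the start/end of each word.
Text: 'tap dig tag pot bin'
Splitting by whitespace:
  Word 1: 'tap'
  Word 2: 'dig'
  Word 3: 'tag'
  Word 4: 'pot'
  Word 5: 'bin'
Total whole words: 5

5


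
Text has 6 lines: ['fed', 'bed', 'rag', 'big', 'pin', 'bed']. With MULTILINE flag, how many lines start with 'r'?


With MULTILINE flag, ^ matches the start of each line.
Lines: ['fed', 'bed', 'rag', 'big', 'pin', 'bed']
Checking which lines start with 'r':
  Line 1: 'fed' -> no
  Line 2: 'bed' -> no
  Line 3: 'rag' -> MATCH
  Line 4: 'big' -> no
  Line 5: 'pin' -> no
  Line 6: 'bed' -> no
Matching lines: ['rag']
Count: 1

1


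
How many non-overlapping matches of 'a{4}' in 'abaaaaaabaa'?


Pattern 'a{4}' matches exactly 4 consecutive a's (greedy, non-overlapping).
String: 'abaaaaaabaa'
Scanning for runs of a's:
  Run at pos 0: 'a' (length 1) -> 0 match(es)
  Run at pos 2: 'aaaaaa' (length 6) -> 1 match(es)
  Run at pos 9: 'aa' (length 2) -> 0 match(es)
Matches found: ['aaaa']
Total: 1

1


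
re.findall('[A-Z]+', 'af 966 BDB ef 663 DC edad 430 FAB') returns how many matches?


Pattern '[A-Z]+' finds one or more uppercase letters.
Text: 'af 966 BDB ef 663 DC edad 430 FAB'
Scanning for matches:
  Match 1: 'BDB'
  Match 2: 'DC'
  Match 3: 'FAB'
Total matches: 3

3


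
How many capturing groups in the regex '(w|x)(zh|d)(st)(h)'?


To count capturing groups, count each '(' that starts a group.
Pattern: '(w|x)(zh|d)(st)(h)'
Walking through the pattern:
  Position 0: '(' -> group #1
  Position 5: '(' -> group #2
  Position 11: '(' -> group #3
  Position 15: '(' -> group #4
Total capturing groups: 4

4


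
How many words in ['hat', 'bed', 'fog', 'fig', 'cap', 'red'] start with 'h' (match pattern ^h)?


Pattern ^h anchors to start of word. Check which words begin with 'h':
  'hat' -> MATCH (starts with 'h')
  'bed' -> no
  'fog' -> no
  'fig' -> no
  'cap' -> no
  'red' -> no
Matching words: ['hat']
Count: 1

1


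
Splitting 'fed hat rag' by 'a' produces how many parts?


Splitting by 'a' breaks the string at each occurrence of the separator.
Text: 'fed hat rag'
Parts after split:
  Part 1: 'fed h'
  Part 2: 't r'
  Part 3: 'g'
Total parts: 3

3


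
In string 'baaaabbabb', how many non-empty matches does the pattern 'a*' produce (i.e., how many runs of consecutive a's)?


Pattern 'a*' matches zero or more a's. We want non-empty runs of consecutive a's.
String: 'baaaabbabb'
Walking through the string to find runs of a's:
  Run 1: positions 1-4 -> 'aaaa'
  Run 2: positions 7-7 -> 'a'
Non-empty runs found: ['aaaa', 'a']
Count: 2

2


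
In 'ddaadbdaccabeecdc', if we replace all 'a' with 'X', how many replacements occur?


re.sub('a', 'X', text) replaces every occurrence of 'a' with 'X'.
Text: 'ddaadbdaccabeecdc'
Scanning for 'a':
  pos 2: 'a' -> replacement #1
  pos 3: 'a' -> replacement #2
  pos 7: 'a' -> replacement #3
  pos 10: 'a' -> replacement #4
Total replacements: 4

4


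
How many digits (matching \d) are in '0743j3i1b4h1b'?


\d matches any digit 0-9.
Scanning '0743j3i1b4h1b':
  pos 0: '0' -> DIGIT
  pos 1: '7' -> DIGIT
  pos 2: '4' -> DIGIT
  pos 3: '3' -> DIGIT
  pos 5: '3' -> DIGIT
  pos 7: '1' -> DIGIT
  pos 9: '4' -> DIGIT
  pos 11: '1' -> DIGIT
Digits found: ['0', '7', '4', '3', '3', '1', '4', '1']
Total: 8

8


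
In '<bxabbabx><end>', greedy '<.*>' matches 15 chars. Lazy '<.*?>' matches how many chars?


Greedy '<.*>' tries to match as MUCH as possible.
Lazy '<.*?>' tries to match as LITTLE as possible.

String: '<bxabbabx><end>'
Greedy '<.*>' starts at first '<' and extends to the LAST '>': '<bxabbabx><end>' (15 chars)
Lazy '<.*?>' starts at first '<' and stops at the FIRST '>': '<bxabbabx>' (10 chars)

10
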